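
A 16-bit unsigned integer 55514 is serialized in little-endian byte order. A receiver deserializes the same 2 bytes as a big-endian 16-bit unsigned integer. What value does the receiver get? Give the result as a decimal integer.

55514 in 16-bit hexadecimal is 0xD8DA.
Stored little-endian, the bytes at ascending addresses are DA D8.
Read back as big-endian, the last byte is least significant, giving 0xDAD8.
0xDAD8 = 56024.

56024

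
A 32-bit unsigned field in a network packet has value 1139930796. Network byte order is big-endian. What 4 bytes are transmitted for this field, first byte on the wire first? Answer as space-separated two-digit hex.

43 F1 F6 AC

1139930796 in hexadecimal, padded to 32 bits, is 0x43F1F6AC.
Split into bytes (most-significant first): 43 F1 F6 AC.
Big-endian: lowest address holds the most-significant byte.
So the memory order matches the most-significant-first order: 43 F1 F6 AC.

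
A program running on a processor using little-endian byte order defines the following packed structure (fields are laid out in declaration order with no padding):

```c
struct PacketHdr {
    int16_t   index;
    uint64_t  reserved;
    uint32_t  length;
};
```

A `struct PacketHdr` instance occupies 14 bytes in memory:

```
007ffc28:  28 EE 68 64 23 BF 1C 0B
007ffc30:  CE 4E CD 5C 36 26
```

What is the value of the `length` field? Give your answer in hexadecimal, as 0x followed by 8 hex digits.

`length` follows `index` (2 B), `reserved` (8 B), so it starts at offset 2 + 8 = 10 and occupies 4 bytes.
Bytes at offsets 10..13: CD 5C 36 26.
Little-endian: lowest address holds the least-significant byte.
Reassemble most-significant byte first: 26 36 5C CD → 0x26365CCD.

0x26365CCD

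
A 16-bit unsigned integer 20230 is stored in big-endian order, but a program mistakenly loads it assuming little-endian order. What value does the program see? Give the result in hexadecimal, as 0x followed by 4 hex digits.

20230 in 16-bit hexadecimal is 0x4F06.
Stored big-endian, the bytes at ascending addresses are 4F 06.
Read back as little-endian, the first byte is least significant, giving 0x064F.

0x064F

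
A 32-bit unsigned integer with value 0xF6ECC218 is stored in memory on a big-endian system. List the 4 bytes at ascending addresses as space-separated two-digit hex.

Split into bytes (most-significant first): F6 EC C2 18.
Big-endian: lowest address holds the most-significant byte.
So the memory order matches the most-significant-first order: F6 EC C2 18.

F6 EC C2 18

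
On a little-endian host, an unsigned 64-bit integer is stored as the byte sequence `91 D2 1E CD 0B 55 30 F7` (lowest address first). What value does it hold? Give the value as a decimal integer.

17811830035424662161

In little-endian order the low byte comes first in memory.
Reassemble most-significant byte first: F7 30 55 0B CD 1E D2 91 → 0xF730550BCD1ED291.
0xF730550BCD1ED291 = 17811830035424662161.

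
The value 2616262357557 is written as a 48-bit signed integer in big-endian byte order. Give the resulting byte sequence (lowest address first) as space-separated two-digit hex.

2616262357557 in hexadecimal, padded to 48 bits, is 0x026125637235.
Split into bytes (most-significant first): 02 61 25 63 72 35.
Big-endian: lowest address holds the most-significant byte.
So the memory order matches the most-significant-first order: 02 61 25 63 72 35.

02 61 25 63 72 35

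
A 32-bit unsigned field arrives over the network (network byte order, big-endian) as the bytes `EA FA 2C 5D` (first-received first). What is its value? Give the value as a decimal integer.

3942263901

Big-endian stores the most-significant byte at the lowest address.
The bytes are already most-significant first: 0xEAFA2C5D.
0xEAFA2C5D = 3942263901.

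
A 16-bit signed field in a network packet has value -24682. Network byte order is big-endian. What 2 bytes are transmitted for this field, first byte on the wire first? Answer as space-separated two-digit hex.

9F 96

Two's complement of -24682 in 16 bits: 24682 = 0x606A; invert → 0x9F95; add 1 → 0x9F96.
Split into bytes (most-significant first): 9F 96.
Big-endian stores the most-significant byte at the lowest address.
So the memory order matches the most-significant-first order: 9F 96.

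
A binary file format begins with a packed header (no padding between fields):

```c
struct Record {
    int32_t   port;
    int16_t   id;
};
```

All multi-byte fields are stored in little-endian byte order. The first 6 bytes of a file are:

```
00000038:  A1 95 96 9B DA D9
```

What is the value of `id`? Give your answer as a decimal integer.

-9766

`id` follows `port` (4 bytes), so it starts at byte offset 4 and occupies 2 bytes.
Bytes at offsets 4..5: DA D9.
Little-endian stores the least-significant byte at the lowest address.
Reassemble most-significant byte first: D9 DA → 0xD9DA.
Top bit is set, so as a signed 16-bit value this is 0xD9DA − 2^16 = -9766.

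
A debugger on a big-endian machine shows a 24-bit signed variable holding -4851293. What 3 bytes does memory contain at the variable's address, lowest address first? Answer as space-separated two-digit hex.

Two's complement of -4851293 in 24 bits: 4851293 = 0x4A065D; invert → 0xB5F9A2; add 1 → 0xB5F9A3.
Split into bytes (most-significant first): B5 F9 A3.
Big-endian: lowest address holds the most-significant byte.
So the memory order matches the most-significant-first order: B5 F9 A3.

B5 F9 A3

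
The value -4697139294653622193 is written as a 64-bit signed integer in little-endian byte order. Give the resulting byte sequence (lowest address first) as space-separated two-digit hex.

4F 58 A4 B1 B2 68 D0 BE

Two's complement of -4697139294653622193 in 64 bits: 4697139294653622193 = 0x412F974D4E5BA7B1; invert → 0xBED068B2B1A4584E; add 1 → 0xBED068B2B1A4584F.
Split into bytes (most-significant first): BE D0 68 B2 B1 A4 58 4F.
Little-endian: lowest address holds the least-significant byte.
So at ascending addresses the bytes are 4F 58 A4 B1 B2 68 D0 BE.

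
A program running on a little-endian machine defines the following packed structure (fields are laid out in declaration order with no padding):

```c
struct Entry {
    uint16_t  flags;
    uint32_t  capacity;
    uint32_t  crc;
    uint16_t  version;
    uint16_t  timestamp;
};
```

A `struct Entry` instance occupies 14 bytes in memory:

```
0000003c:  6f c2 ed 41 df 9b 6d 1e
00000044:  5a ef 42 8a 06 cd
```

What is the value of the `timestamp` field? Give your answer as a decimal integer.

52486

`timestamp` follows `flags` (2 B), `capacity` (4 B), `crc` (4 B), `version` (2 B), so it starts at offset 2 + 4 + 4 + 2 = 12 and occupies 2 bytes.
Bytes at offsets 12..13: 06 CD.
In little-endian order the low byte comes first in memory.
Reassemble most-significant byte first: CD 06 → 0xCD06.
0xCD06 = 52486.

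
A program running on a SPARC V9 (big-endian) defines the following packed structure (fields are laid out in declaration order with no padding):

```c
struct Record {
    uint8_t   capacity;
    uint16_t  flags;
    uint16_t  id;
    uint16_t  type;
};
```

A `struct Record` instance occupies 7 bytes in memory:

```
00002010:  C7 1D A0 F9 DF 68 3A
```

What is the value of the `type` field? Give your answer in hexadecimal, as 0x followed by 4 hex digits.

0x683A

`type` follows `capacity` (1 B), `flags` (2 B), `id` (2 B), so it starts at offset 1 + 2 + 2 = 5 and occupies 2 bytes.
Bytes at offsets 5..6: 68 3A.
In big-endian order the high byte comes first in memory.
The bytes are already most-significant first: 0x683A.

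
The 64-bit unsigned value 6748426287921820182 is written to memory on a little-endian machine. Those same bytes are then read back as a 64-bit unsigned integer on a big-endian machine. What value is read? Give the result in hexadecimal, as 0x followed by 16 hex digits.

0x16F27C44F439A75D

6748426287921820182 in 64-bit hexadecimal is 0x5DA739F4447CF216.
Stored little-endian, the bytes at ascending addresses are 16 F2 7C 44 F4 39 A7 5D.
Read back as big-endian, the last byte is least significant, giving 0x16F27C44F439A75D.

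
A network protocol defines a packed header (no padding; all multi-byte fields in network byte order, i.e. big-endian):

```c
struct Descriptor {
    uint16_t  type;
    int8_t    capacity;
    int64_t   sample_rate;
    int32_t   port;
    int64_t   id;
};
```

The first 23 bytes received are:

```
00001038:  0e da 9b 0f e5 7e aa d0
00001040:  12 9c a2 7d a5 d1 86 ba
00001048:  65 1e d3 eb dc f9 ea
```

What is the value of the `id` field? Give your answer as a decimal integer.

-5015568714463118870

`id` follows `type` (2 B), `capacity` (1 B), `sample_rate` (8 B), `port` (4 B), so it starts at offset 2 + 1 + 8 + 4 = 15 and occupies 8 bytes.
Bytes at offsets 15..22: BA 65 1E D3 EB DC F9 EA.
Big-endian stores the most-significant byte at the lowest address.
The bytes are already most-significant first: 0xBA651ED3EBDCF9EA.
Top bit is set, so as a signed 64-bit value this is 0xBA651ED3EBDCF9EA − 2^64 = -5015568714463118870.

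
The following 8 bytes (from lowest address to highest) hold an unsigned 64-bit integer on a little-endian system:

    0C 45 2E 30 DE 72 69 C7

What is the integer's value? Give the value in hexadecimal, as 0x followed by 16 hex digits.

In little-endian order the low byte comes first in memory.
Reassemble most-significant byte first: C7 69 72 DE 30 2E 45 0C → 0xC76972DE302E450C.

0xC76972DE302E450C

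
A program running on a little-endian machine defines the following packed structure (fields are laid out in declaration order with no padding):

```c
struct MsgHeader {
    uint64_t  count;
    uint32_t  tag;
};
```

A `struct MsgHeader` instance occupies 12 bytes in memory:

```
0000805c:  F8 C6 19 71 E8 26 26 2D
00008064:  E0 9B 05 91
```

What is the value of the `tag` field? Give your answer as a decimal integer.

2433063904

`tag` follows `count` (8 bytes), so it starts at byte offset 8 and occupies 4 bytes.
Bytes at offsets 8..11: E0 9B 05 91.
Little-endian: lowest address holds the least-significant byte.
Reassemble most-significant byte first: 91 05 9B E0 → 0x91059BE0.
0x91059BE0 = 2433063904.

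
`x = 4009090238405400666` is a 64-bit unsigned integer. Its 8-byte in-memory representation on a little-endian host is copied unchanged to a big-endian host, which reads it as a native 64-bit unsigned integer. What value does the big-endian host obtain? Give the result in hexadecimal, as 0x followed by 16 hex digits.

0x5AD8A3AC5426A337

4009090238405400666 in 64-bit hexadecimal is 0x37A32654ACA3D85A.
Stored little-endian, the bytes at ascending addresses are 5A D8 A3 AC 54 26 A3 37.
Read back as big-endian, the last byte is least significant, giving 0x5AD8A3AC5426A337.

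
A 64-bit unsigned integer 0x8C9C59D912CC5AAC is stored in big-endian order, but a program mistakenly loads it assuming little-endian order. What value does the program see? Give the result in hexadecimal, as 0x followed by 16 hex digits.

Stored big-endian, the bytes at ascending addresses are 8C 9C 59 D9 12 CC 5A AC.
Read back as little-endian, the first byte is least significant, giving 0xAC5ACC12D9599C8C.

0xAC5ACC12D9599C8C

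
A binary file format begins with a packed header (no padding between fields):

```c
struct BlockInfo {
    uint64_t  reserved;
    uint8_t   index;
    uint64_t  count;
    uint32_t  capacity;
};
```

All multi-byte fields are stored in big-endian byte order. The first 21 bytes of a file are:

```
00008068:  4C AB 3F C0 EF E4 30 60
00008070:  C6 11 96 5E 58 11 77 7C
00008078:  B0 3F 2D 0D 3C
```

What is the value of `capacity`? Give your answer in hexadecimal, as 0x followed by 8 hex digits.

`capacity` follows `reserved` (8 B), `index` (1 B), `count` (8 B), so it starts at offset 8 + 1 + 8 = 17 and occupies 4 bytes.
Bytes at offsets 17..20: 3F 2D 0D 3C.
Big-endian stores the most-significant byte at the lowest address.
The bytes are already most-significant first: 0x3F2D0D3C.

0x3F2D0D3C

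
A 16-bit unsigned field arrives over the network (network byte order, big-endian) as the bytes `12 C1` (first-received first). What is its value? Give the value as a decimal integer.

4801

In big-endian order the high byte comes first in memory.
The bytes are already most-significant first: 0x12C1.
0x12C1 = 4801.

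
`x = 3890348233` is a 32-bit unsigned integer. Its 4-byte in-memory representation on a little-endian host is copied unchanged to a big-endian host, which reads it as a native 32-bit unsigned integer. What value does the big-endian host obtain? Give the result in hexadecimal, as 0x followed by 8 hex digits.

3890348233 in 32-bit hexadecimal is 0xE7E200C9.
Stored little-endian, the bytes at ascending addresses are C9 00 E2 E7.
Read back as big-endian, the last byte is least significant, giving 0xC900E2E7.

0xC900E2E7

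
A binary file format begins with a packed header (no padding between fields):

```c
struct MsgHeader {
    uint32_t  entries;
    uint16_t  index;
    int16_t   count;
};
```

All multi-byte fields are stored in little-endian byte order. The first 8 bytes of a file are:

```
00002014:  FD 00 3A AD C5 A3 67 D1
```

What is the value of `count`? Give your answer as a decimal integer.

-11929

`count` follows `entries` (4 B), `index` (2 B), so it starts at offset 4 + 2 = 6 and occupies 2 bytes.
Bytes at offsets 6..7: 67 D1.
Little-endian: lowest address holds the least-significant byte.
Reassemble most-significant byte first: D1 67 → 0xD167.
Top bit is set, so as a signed 16-bit value this is 0xD167 − 2^16 = -11929.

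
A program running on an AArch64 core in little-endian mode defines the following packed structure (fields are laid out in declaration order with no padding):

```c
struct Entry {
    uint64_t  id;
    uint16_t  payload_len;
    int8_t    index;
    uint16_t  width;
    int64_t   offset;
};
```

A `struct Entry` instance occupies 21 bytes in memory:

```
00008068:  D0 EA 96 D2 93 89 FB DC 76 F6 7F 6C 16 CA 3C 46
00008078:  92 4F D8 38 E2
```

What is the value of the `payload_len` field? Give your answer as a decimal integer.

`payload_len` follows `id` (8 bytes), so it starts at byte offset 8 and occupies 2 bytes.
Bytes at offsets 8..9: 76 F6.
In little-endian order the low byte comes first in memory.
Reassemble most-significant byte first: F6 76 → 0xF676.
0xF676 = 63094.

63094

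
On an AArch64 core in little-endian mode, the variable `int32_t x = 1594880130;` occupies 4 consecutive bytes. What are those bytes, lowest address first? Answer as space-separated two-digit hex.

82 F0 0F 5F

1594880130 in hexadecimal, padded to 32 bits, is 0x5F0FF082.
Split into bytes (most-significant first): 5F 0F F0 82.
In little-endian order the low byte comes first in memory.
So at ascending addresses the bytes are 82 F0 0F 5F.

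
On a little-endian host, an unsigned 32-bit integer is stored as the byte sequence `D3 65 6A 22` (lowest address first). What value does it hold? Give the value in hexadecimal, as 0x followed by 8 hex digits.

0x226A65D3

Little-endian: lowest address holds the least-significant byte.
Reassemble most-significant byte first: 22 6A 65 D3 → 0x226A65D3.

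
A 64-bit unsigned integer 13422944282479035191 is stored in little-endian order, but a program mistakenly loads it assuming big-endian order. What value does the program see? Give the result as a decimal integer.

3964018718612146106

13422944282479035191 in 64-bit hexadecimal is 0xBA47E0B505060337.
Stored little-endian, the bytes at ascending addresses are 37 03 06 05 B5 E0 47 BA.
Read back as big-endian, the last byte is least significant, giving 0x37030605B5E047BA.
0x37030605B5E047BA = 3964018718612146106.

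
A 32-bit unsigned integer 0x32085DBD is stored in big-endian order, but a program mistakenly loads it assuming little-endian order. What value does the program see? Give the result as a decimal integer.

3176990770

Stored big-endian, the bytes at ascending addresses are 32 08 5D BD.
Read back as little-endian, the first byte is least significant, giving 0xBD5D0832.
0xBD5D0832 = 3176990770.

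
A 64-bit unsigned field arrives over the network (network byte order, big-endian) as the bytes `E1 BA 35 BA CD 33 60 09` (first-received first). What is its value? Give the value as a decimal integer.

16265372080624853001

Big-endian stores the most-significant byte at the lowest address.
The bytes are already most-significant first: 0xE1BA35BACD336009.
0xE1BA35BACD336009 = 16265372080624853001.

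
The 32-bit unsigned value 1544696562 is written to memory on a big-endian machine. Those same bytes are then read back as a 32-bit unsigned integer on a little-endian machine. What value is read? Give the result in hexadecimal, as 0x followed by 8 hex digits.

1544696562 in 32-bit hexadecimal is 0x5C1232F2.
Stored big-endian, the bytes at ascending addresses are 5C 12 32 F2.
Read back as little-endian, the first byte is least significant, giving 0xF232125C.

0xF232125C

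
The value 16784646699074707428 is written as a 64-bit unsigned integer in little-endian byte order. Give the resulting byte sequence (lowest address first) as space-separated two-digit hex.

16784646699074707428 in hexadecimal, padded to 64 bits, is 0xE8EF0B3E72C7DFE4.
Split into bytes (most-significant first): E8 EF 0B 3E 72 C7 DF E4.
In little-endian order the low byte comes first in memory.
So at ascending addresses the bytes are E4 DF C7 72 3E 0B EF E8.

E4 DF C7 72 3E 0B EF E8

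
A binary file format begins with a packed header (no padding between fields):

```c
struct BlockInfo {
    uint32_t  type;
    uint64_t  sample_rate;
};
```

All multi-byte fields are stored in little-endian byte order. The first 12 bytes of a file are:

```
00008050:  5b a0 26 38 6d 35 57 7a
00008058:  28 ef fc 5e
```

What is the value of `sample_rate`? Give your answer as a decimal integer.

`sample_rate` follows `type` (4 bytes), so it starts at byte offset 4 and occupies 8 bytes.
Bytes at offsets 4..11: 6D 35 57 7A 28 EF FC 5E.
Little-endian stores the least-significant byte at the lowest address.
Reassemble most-significant byte first: 5E FC EF 28 7A 57 35 6D → 0x5EFCEF287A57356D.
0x5EFCEF287A57356D = 6844608490826577261.

6844608490826577261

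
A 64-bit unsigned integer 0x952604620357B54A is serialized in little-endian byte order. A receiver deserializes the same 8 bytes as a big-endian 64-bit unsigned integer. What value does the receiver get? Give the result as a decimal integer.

Stored little-endian, the bytes at ascending addresses are 4A B5 57 03 62 04 26 95.
Read back as big-endian, the last byte is least significant, giving 0x4AB5570362042695.
0x4AB5570362042695 = 5383304601632253589.

5383304601632253589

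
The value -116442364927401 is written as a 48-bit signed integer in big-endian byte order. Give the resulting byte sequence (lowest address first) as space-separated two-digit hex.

Two's complement of -116442364927401 in 48 bits: 116442364927401 = 0x69E759CC5DA9; invert → 0x9618A633A256; add 1 → 0x9618A633A257.
Split into bytes (most-significant first): 96 18 A6 33 A2 57.
In big-endian order the high byte comes first in memory.
So the memory order matches the most-significant-first order: 96 18 A6 33 A2 57.

96 18 A6 33 A2 57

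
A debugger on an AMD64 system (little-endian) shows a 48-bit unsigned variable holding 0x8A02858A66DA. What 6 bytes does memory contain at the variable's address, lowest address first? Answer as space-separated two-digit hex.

Split into bytes (most-significant first): 8A 02 85 8A 66 DA.
Little-endian: lowest address holds the least-significant byte.
So at ascending addresses the bytes are DA 66 8A 85 02 8A.

DA 66 8A 85 02 8A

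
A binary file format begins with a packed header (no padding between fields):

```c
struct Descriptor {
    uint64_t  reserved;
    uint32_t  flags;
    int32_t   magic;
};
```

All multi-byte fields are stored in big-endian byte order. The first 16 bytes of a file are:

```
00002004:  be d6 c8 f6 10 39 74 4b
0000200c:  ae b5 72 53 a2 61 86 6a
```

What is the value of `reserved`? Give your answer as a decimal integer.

13751399471382099019

`reserved` is the first field, at byte offset 0, occupying 8 bytes.
Bytes at offsets 0..7: BE D6 C8 F6 10 39 74 4B.
Big-endian stores the most-significant byte at the lowest address.
The bytes are already most-significant first: 0xBED6C8F61039744B.
0xBED6C8F61039744B = 13751399471382099019.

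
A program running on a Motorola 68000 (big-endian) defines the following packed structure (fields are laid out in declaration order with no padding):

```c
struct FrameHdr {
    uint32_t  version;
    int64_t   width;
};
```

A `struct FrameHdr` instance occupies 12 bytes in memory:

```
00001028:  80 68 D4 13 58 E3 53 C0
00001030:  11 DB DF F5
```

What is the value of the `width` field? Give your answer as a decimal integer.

`width` follows `version` (4 bytes), so it starts at byte offset 4 and occupies 8 bytes.
Bytes at offsets 4..11: 58 E3 53 C0 11 DB DF F5.
In big-endian order the high byte comes first in memory.
The bytes are already most-significant first: 0x58E353C011DBDFF5.
0x58E353C011DBDFF5 = 6405055179449425909.

6405055179449425909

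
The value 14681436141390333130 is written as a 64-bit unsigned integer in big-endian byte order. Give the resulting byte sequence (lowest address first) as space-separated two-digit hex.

14681436141390333130 in hexadecimal, padded to 64 bits, is 0xCBBEF062902704CA.
Split into bytes (most-significant first): CB BE F0 62 90 27 04 CA.
Big-endian stores the most-significant byte at the lowest address.
So the memory order matches the most-significant-first order: CB BE F0 62 90 27 04 CA.

CB BE F0 62 90 27 04 CA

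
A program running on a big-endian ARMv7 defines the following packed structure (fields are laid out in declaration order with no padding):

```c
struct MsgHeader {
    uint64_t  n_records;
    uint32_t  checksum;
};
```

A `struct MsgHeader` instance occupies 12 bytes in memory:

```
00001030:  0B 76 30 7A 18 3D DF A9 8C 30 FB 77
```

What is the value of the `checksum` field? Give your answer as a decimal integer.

2352020343

`checksum` follows `n_records` (8 bytes), so it starts at byte offset 8 and occupies 4 bytes.
Bytes at offsets 8..11: 8C 30 FB 77.
In big-endian order the high byte comes first in memory.
The bytes are already most-significant first: 0x8C30FB77.
0x8C30FB77 = 2352020343.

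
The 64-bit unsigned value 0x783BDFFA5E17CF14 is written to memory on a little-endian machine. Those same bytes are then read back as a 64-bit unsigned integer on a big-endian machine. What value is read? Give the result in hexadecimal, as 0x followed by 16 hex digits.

Stored little-endian, the bytes at ascending addresses are 14 CF 17 5E FA DF 3B 78.
Read back as big-endian, the last byte is least significant, giving 0x14CF175EFADF3B78.

0x14CF175EFADF3B78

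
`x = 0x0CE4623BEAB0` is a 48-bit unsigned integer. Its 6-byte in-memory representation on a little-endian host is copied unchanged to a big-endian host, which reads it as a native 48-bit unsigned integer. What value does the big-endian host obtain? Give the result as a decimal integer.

194520065172492

Stored little-endian, the bytes at ascending addresses are B0 EA 3B 62 E4 0C.
Read back as big-endian, the last byte is least significant, giving 0xB0EA3B62E40C.
0xB0EA3B62E40C = 194520065172492.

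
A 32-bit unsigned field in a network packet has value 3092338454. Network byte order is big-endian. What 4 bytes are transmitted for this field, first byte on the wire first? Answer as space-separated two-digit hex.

3092338454 in hexadecimal, padded to 32 bits, is 0xB8515716.
Split into bytes (most-significant first): B8 51 57 16.
Big-endian: lowest address holds the most-significant byte.
So the memory order matches the most-significant-first order: B8 51 57 16.

B8 51 57 16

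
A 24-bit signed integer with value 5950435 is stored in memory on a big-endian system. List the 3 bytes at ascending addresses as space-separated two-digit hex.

5950435 in hexadecimal, padded to 24 bits, is 0x5ACBE3.
Split into bytes (most-significant first): 5A CB E3.
Big-endian stores the most-significant byte at the lowest address.
So the memory order matches the most-significant-first order: 5A CB E3.

5A CB E3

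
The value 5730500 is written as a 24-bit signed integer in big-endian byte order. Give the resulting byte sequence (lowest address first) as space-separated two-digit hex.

5730500 in hexadecimal, padded to 24 bits, is 0x5770C4.
Split into bytes (most-significant first): 57 70 C4.
Big-endian stores the most-significant byte at the lowest address.
So the memory order matches the most-significant-first order: 57 70 C4.

57 70 C4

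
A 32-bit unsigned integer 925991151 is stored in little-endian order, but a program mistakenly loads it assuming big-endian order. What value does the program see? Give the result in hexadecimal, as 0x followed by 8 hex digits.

925991151 in 32-bit hexadecimal is 0x373180EF.
Stored little-endian, the bytes at ascending addresses are EF 80 31 37.
Read back as big-endian, the last byte is least significant, giving 0xEF803137.

0xEF803137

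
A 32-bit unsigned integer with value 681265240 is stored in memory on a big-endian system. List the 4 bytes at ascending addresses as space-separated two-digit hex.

681265240 in hexadecimal, padded to 32 bits, is 0x289B4858.
Split into bytes (most-significant first): 28 9B 48 58.
In big-endian order the high byte comes first in memory.
So the memory order matches the most-significant-first order: 28 9B 48 58.

28 9B 48 58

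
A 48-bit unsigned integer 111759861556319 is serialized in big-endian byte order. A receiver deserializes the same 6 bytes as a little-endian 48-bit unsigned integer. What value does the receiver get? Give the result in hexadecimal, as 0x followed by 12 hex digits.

111759861556319 in 48-bit hexadecimal is 0x65A51ED9245F.
Stored big-endian, the bytes at ascending addresses are 65 A5 1E D9 24 5F.
Read back as little-endian, the first byte is least significant, giving 0x5F24D91EA565.

0x5F24D91EA565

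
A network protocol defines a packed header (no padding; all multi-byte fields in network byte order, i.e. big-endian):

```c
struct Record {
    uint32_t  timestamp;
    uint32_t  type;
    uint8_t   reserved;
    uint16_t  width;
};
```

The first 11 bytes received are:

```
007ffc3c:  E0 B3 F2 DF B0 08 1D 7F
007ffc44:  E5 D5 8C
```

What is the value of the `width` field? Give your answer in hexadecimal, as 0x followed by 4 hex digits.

0xD58C

`width` follows `timestamp` (4 B), `type` (4 B), `reserved` (1 B), so it starts at offset 4 + 4 + 1 = 9 and occupies 2 bytes.
Bytes at offsets 9..10: D5 8C.
Big-endian: lowest address holds the most-significant byte.
The bytes are already most-significant first: 0xD58C.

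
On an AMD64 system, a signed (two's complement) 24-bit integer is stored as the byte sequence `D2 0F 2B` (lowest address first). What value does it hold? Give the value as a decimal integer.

Little-endian stores the least-significant byte at the lowest address.
Reassemble most-significant byte first: 2B 0F D2 → 0x2B0FD2.
0x2B0FD2 = 2822098.

2822098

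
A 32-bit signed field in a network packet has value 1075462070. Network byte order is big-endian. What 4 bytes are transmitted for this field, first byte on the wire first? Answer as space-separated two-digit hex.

1075462070 in hexadecimal, padded to 32 bits, is 0x401A3FB6.
Split into bytes (most-significant first): 40 1A 3F B6.
Big-endian: lowest address holds the most-significant byte.
So the memory order matches the most-significant-first order: 40 1A 3F B6.

40 1A 3F B6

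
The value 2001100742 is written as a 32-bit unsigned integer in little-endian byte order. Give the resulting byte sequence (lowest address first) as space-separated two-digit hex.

C6 5F 46 77

2001100742 in hexadecimal, padded to 32 bits, is 0x77465FC6.
Split into bytes (most-significant first): 77 46 5F C6.
Little-endian stores the least-significant byte at the lowest address.
So at ascending addresses the bytes are C6 5F 46 77.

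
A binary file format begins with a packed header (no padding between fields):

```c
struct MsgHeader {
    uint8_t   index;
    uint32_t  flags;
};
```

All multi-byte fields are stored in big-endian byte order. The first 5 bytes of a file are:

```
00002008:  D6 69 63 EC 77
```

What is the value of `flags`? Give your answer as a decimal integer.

`flags` follows `index` (1 byte), so it starts at byte offset 1 and occupies 4 bytes.
Bytes at offsets 1..4: 69 63 EC 77.
Big-endian stores the most-significant byte at the lowest address.
The bytes are already most-significant first: 0x6963EC77.
0x6963EC77 = 1768156279.

1768156279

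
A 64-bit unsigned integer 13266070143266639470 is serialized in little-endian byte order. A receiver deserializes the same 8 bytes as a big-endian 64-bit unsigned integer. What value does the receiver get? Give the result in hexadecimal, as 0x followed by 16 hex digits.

13266070143266639470 in 64-bit hexadecimal is 0xB81A8C8236D2CE6E.
Stored little-endian, the bytes at ascending addresses are 6E CE D2 36 82 8C 1A B8.
Read back as big-endian, the last byte is least significant, giving 0x6ECED236828C1AB8.

0x6ECED236828C1AB8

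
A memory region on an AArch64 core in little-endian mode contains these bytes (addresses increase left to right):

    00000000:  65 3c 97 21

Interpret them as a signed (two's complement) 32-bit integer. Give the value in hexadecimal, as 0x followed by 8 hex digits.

Little-endian: lowest address holds the least-significant byte.
Reassemble most-significant byte first: 21 97 3C 65 → 0x21973C65.

0x21973C65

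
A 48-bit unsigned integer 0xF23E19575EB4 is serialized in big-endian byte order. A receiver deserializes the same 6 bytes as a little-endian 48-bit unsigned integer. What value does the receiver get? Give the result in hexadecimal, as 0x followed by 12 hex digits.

Stored big-endian, the bytes at ascending addresses are F2 3E 19 57 5E B4.
Read back as little-endian, the first byte is least significant, giving 0xB45E57193EF2.

0xB45E57193EF2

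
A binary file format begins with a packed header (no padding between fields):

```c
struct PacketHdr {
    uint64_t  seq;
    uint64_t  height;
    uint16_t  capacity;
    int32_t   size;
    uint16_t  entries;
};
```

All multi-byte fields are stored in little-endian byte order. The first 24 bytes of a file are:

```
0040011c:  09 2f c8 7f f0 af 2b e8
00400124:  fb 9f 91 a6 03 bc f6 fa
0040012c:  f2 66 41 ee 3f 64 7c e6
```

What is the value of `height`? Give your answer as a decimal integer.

18083848077618290683

`height` follows `seq` (8 bytes), so it starts at byte offset 8 and occupies 8 bytes.
Bytes at offsets 8..15: FB 9F 91 A6 03 BC F6 FA.
Little-endian stores the least-significant byte at the lowest address.
Reassemble most-significant byte first: FA F6 BC 03 A6 91 9F FB → 0xFAF6BC03A6919FFB.
0xFAF6BC03A6919FFB = 18083848077618290683.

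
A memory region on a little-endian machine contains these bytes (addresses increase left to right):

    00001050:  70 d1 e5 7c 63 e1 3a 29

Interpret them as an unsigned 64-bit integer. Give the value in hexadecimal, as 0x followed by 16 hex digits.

Little-endian: lowest address holds the least-significant byte.
Reassemble most-significant byte first: 29 3A E1 63 7C E5 D1 70 → 0x293AE1637CE5D170.

0x293AE1637CE5D170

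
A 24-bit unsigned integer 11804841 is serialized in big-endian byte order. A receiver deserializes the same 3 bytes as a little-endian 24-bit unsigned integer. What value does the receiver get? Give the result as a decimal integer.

11083956

11804841 in 24-bit hexadecimal is 0xB420A9.
Stored big-endian, the bytes at ascending addresses are B4 20 A9.
Read back as little-endian, the first byte is least significant, giving 0xA920B4.
0xA920B4 = 11083956.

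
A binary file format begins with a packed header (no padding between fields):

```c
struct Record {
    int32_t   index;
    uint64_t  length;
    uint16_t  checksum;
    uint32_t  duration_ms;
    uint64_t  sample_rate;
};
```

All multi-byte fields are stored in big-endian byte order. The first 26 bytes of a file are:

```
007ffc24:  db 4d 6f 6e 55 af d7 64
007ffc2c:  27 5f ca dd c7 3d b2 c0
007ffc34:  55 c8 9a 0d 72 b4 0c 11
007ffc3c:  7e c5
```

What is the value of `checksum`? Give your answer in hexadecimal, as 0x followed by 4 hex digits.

0xC73D

`checksum` follows `index` (4 B), `length` (8 B), so it starts at offset 4 + 8 = 12 and occupies 2 bytes.
Bytes at offsets 12..13: C7 3D.
In big-endian order the high byte comes first in memory.
The bytes are already most-significant first: 0xC73D.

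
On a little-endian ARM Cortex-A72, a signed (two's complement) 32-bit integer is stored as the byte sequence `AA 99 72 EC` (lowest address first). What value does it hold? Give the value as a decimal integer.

-328033878

In little-endian order the low byte comes first in memory.
Reassemble most-significant byte first: EC 72 99 AA → 0xEC7299AA.
Top bit is set, so as a signed 32-bit value this is 0xEC7299AA − 2^32 = -328033878.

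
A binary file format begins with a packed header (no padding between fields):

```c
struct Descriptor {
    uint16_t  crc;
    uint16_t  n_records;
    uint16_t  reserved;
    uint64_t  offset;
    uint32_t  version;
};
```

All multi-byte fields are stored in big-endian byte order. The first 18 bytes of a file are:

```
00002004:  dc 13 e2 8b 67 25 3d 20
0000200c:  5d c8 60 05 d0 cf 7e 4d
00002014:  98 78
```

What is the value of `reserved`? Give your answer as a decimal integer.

`reserved` follows `crc` (2 B), `n_records` (2 B), so it starts at offset 2 + 2 = 4 and occupies 2 bytes.
Bytes at offsets 4..5: 67 25.
Big-endian stores the most-significant byte at the lowest address.
The bytes are already most-significant first: 0x6725.
0x6725 = 26405.

26405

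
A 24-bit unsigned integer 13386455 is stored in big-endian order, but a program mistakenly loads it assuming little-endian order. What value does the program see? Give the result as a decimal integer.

14107340

13386455 in 24-bit hexadecimal is 0xCC42D7.
Stored big-endian, the bytes at ascending addresses are CC 42 D7.
Read back as little-endian, the first byte is least significant, giving 0xD742CC.
0xD742CC = 14107340.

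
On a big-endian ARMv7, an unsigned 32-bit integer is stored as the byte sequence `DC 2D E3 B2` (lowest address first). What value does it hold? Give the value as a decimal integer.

Big-endian: lowest address holds the most-significant byte.
The bytes are already most-significant first: 0xDC2DE3B2.
0xDC2DE3B2 = 3693994930.

3693994930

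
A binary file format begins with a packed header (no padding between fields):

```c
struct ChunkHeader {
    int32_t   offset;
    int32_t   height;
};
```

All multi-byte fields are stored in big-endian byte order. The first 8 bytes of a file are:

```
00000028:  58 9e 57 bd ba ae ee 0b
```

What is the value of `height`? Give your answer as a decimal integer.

-1162940917

`height` follows `offset` (4 bytes), so it starts at byte offset 4 and occupies 4 bytes.
Bytes at offsets 4..7: BA AE EE 0B.
Big-endian stores the most-significant byte at the lowest address.
The bytes are already most-significant first: 0xBAAEEE0B.
Top bit is set, so as a signed 32-bit value this is 0xBAAEEE0B − 2^32 = -1162940917.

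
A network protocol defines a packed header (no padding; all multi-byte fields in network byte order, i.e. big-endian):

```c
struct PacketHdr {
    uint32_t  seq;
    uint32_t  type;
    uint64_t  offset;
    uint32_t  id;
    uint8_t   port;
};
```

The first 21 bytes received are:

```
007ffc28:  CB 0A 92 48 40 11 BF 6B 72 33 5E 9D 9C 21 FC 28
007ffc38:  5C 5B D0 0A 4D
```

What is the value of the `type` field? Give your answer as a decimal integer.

`type` follows `seq` (4 bytes), so it starts at byte offset 4 and occupies 4 bytes.
Bytes at offsets 4..7: 40 11 BF 6B.
Big-endian stores the most-significant byte at the lowest address.
The bytes are already most-significant first: 0x4011BF6B.
0x4011BF6B = 1074904939.

1074904939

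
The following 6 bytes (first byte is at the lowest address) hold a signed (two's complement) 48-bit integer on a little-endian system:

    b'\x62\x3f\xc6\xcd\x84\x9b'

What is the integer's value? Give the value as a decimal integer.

Little-endian: lowest address holds the least-significant byte.
Reassemble most-significant byte first: 9B 84 CD C6 3F 62 → 0x9B84CDC63F62.
Top bit is set, so as a signed 48-bit value this is 0x9B84CDC63F62 − 2^48 = -110480286400670.

-110480286400670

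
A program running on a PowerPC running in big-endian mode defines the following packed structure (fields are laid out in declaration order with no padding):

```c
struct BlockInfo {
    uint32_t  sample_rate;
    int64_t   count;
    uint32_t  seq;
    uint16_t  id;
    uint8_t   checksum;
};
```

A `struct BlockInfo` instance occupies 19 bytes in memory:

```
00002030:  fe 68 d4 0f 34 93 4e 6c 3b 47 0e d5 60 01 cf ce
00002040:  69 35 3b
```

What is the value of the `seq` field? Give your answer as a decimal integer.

1610731470

`seq` follows `sample_rate` (4 B), `count` (8 B), so it starts at offset 4 + 8 = 12 and occupies 4 bytes.
Bytes at offsets 12..15: 60 01 CF CE.
Big-endian: lowest address holds the most-significant byte.
The bytes are already most-significant first: 0x6001CFCE.
0x6001CFCE = 1610731470.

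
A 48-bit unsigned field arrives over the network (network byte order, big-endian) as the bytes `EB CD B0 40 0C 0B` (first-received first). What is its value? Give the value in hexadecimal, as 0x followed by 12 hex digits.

0xEBCDB0400C0B

Big-endian: lowest address holds the most-significant byte.
The bytes are already most-significant first: 0xEBCDB0400C0B.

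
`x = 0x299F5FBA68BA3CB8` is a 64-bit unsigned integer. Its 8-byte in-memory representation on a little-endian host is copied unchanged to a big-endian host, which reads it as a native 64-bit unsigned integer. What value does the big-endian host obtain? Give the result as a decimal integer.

Stored little-endian, the bytes at ascending addresses are B8 3C BA 68 BA 5F 9F 29.
Read back as big-endian, the last byte is least significant, giving 0xB83CBA68BA5F9F29.
0xB83CBA68BA5F9F29 = 13275690760547573545.

13275690760547573545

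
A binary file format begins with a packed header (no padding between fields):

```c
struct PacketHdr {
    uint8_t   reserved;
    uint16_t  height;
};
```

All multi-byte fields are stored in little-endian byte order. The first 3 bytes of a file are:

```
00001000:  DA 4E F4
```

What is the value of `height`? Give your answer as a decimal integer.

62542

`height` follows `reserved` (1 byte), so it starts at byte offset 1 and occupies 2 bytes.
Bytes at offsets 1..2: 4E F4.
Little-endian: lowest address holds the least-significant byte.
Reassemble most-significant byte first: F4 4E → 0xF44E.
0xF44E = 62542.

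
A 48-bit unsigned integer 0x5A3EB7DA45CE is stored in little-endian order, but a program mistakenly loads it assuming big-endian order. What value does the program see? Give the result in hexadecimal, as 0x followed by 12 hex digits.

0xCE45DAB73E5A

Stored little-endian, the bytes at ascending addresses are CE 45 DA B7 3E 5A.
Read back as big-endian, the last byte is least significant, giving 0xCE45DAB73E5A.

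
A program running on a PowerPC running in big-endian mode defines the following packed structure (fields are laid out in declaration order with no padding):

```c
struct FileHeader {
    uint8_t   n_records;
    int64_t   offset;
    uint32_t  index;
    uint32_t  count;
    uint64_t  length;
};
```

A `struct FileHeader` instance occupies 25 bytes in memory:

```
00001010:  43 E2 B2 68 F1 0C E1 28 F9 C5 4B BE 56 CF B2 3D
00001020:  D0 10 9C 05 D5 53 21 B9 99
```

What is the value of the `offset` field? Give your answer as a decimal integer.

`offset` follows `n_records` (1 byte), so it starts at byte offset 1 and occupies 8 bytes.
Bytes at offsets 1..8: E2 B2 68 F1 0C E1 28 F9.
Big-endian: lowest address holds the most-significant byte.
The bytes are already most-significant first: 0xE2B268F10CE128F9.
Top bit is set, so as a signed 64-bit value this is 0xE2B268F10CE128F9 − 2^64 = -2111509890770851591.

-2111509890770851591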